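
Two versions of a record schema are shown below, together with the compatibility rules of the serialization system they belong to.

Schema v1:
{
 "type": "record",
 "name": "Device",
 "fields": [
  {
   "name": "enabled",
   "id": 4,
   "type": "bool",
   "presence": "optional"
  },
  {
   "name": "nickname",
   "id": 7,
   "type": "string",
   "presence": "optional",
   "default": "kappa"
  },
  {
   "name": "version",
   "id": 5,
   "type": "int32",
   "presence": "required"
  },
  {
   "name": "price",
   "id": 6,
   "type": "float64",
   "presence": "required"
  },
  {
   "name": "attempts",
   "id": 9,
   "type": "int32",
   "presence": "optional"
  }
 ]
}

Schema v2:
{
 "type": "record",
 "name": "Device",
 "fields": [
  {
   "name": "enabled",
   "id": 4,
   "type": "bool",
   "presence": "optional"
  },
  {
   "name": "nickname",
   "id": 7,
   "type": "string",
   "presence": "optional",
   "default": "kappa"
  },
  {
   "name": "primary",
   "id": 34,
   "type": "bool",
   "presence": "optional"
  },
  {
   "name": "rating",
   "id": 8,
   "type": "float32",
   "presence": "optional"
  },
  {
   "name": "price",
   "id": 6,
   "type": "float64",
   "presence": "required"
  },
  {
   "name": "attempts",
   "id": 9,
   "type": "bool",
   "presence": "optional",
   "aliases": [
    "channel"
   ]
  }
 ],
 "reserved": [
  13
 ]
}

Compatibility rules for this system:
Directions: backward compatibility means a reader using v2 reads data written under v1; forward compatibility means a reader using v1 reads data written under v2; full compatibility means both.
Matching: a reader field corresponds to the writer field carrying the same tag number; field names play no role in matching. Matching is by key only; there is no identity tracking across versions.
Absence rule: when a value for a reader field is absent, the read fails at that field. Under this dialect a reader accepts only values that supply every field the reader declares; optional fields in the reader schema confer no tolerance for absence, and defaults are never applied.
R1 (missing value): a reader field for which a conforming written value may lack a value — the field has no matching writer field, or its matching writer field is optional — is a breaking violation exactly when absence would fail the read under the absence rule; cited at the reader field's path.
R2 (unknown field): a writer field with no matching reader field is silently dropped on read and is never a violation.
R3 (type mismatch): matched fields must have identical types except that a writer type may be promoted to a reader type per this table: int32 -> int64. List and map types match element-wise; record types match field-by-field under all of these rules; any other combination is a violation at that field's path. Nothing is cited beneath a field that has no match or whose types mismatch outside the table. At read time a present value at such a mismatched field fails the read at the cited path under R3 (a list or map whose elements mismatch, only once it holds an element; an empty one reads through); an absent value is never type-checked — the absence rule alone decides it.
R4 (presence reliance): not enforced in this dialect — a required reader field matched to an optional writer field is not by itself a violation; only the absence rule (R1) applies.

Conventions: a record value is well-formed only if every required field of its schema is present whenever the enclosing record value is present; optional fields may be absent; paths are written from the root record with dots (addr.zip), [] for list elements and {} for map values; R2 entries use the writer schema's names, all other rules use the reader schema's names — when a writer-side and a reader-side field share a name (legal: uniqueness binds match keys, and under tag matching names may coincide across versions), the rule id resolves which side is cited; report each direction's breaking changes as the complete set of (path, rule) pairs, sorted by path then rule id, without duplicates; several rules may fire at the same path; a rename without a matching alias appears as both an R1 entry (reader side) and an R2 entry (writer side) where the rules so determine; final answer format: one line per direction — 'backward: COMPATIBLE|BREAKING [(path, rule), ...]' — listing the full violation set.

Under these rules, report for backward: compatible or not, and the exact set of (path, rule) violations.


backward: BREAKING [(attempts, R1), (attempts, R3), (enabled, R1), (nickname, R1), (primary, R1), (rating, R1)]

in Device below, arrows point writer -> reader
checking backward for Device: reader v2 against writer v1:
  writer optional, bool -> bool: reader enabled maps from writer enabled
  writer optional, string -> string: reader nickname maps from writer nickname
  primary has no writer counterpart
  rating has no writer counterpart
  writer required, float64 -> float64: reader price maps from writer price
  writer optional, int32 -> bool: reader attempts maps from writer attempts
  version (writer side), unknown to reader
  violation R1 at attempts
  violation R3 at attempts
  violation R1 at enabled
  violation R1 at nickname
  violation R1 at primary
  violation R1 at rating
  => 6 violation(s): backward is BREAKING for Device
the rest of the Device diff is inert for this question:
  removed field version from record Device -> affects forward compatibility only, which is not asked


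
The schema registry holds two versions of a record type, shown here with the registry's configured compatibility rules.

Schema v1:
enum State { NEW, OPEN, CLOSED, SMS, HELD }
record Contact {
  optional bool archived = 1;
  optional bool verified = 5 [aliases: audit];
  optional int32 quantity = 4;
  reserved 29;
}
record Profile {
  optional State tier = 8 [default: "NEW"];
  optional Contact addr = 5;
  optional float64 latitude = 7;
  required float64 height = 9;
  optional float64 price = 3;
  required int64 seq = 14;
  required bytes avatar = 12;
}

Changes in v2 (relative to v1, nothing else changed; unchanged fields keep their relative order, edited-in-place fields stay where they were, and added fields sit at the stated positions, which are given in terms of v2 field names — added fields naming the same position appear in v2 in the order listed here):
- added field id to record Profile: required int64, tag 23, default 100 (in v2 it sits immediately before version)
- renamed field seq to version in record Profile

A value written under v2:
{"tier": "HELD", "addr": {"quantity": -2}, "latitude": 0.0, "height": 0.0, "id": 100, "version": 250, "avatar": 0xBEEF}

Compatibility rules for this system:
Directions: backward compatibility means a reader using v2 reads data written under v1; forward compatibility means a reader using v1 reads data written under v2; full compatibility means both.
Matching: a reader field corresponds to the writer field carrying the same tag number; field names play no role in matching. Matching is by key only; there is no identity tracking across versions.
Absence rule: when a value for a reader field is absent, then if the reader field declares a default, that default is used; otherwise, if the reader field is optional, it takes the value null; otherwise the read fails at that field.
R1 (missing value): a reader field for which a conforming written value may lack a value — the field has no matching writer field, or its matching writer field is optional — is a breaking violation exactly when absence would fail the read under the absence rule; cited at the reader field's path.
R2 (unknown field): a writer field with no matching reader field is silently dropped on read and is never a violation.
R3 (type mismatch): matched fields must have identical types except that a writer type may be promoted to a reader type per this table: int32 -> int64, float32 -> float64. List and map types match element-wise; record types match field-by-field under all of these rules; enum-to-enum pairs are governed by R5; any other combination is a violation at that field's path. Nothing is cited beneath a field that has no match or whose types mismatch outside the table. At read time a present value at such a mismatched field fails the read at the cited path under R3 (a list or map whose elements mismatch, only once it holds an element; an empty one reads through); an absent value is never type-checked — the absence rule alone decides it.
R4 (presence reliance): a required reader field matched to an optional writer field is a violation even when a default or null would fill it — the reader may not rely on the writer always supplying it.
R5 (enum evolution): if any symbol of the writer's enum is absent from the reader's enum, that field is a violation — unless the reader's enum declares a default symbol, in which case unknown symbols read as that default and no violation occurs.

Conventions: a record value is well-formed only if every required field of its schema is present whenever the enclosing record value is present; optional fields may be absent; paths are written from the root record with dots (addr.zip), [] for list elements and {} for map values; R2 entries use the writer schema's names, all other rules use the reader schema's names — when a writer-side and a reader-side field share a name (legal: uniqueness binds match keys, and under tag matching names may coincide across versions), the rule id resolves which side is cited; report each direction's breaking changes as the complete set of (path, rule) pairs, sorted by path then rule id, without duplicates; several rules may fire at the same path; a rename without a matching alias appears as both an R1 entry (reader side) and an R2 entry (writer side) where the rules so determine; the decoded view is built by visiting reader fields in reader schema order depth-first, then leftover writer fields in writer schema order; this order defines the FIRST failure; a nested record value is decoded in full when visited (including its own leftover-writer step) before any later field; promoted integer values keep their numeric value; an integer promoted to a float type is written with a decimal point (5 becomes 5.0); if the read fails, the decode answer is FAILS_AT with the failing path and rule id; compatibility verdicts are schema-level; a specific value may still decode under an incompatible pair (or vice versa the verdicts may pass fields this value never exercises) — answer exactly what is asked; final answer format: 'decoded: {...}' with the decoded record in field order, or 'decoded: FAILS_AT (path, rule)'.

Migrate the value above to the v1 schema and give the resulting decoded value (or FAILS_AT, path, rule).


each type pair in Profile: writer, then reader
decode (reader v1):
  tier := "HELD"
  addr.archived := null (absent, optional -> null)
  addr.verified := null (absent, optional -> null)
  addr.quantity := -2
  latitude := 0.0
  height := 0.0
  price := null (absent, optional -> null)
  seq := 250 (from writer version)
  avatar := 0xBEEF
  writer id: unknown -> dropped
  => decoded: {"tier": "HELD", "addr": {"archived": null, "verified": null, "quantity": -2}, "latitude": 0.0, "height": 0.0, "price": null, "seq": 250, "avatar": 0xBEEF}
checking off the Profile differences that do not matter here:
  added field id to record Profile: required int64, tag 23, default 100 (in v2 it sits immediately before version) -> inert under this dialect — no rule fires on Profile and the result does not move
  renamed field seq to version in record Profile -> inert under this dialect — no rule fires on Profile and the result does not move

decoded: {"tier": "HELD", "addr": {"archived": null, "verified": null, "quantity": -2}, "latitude": 0.0, "height": 0.0, "price": null, "seq": 250, "avatar": 0xBEEF}


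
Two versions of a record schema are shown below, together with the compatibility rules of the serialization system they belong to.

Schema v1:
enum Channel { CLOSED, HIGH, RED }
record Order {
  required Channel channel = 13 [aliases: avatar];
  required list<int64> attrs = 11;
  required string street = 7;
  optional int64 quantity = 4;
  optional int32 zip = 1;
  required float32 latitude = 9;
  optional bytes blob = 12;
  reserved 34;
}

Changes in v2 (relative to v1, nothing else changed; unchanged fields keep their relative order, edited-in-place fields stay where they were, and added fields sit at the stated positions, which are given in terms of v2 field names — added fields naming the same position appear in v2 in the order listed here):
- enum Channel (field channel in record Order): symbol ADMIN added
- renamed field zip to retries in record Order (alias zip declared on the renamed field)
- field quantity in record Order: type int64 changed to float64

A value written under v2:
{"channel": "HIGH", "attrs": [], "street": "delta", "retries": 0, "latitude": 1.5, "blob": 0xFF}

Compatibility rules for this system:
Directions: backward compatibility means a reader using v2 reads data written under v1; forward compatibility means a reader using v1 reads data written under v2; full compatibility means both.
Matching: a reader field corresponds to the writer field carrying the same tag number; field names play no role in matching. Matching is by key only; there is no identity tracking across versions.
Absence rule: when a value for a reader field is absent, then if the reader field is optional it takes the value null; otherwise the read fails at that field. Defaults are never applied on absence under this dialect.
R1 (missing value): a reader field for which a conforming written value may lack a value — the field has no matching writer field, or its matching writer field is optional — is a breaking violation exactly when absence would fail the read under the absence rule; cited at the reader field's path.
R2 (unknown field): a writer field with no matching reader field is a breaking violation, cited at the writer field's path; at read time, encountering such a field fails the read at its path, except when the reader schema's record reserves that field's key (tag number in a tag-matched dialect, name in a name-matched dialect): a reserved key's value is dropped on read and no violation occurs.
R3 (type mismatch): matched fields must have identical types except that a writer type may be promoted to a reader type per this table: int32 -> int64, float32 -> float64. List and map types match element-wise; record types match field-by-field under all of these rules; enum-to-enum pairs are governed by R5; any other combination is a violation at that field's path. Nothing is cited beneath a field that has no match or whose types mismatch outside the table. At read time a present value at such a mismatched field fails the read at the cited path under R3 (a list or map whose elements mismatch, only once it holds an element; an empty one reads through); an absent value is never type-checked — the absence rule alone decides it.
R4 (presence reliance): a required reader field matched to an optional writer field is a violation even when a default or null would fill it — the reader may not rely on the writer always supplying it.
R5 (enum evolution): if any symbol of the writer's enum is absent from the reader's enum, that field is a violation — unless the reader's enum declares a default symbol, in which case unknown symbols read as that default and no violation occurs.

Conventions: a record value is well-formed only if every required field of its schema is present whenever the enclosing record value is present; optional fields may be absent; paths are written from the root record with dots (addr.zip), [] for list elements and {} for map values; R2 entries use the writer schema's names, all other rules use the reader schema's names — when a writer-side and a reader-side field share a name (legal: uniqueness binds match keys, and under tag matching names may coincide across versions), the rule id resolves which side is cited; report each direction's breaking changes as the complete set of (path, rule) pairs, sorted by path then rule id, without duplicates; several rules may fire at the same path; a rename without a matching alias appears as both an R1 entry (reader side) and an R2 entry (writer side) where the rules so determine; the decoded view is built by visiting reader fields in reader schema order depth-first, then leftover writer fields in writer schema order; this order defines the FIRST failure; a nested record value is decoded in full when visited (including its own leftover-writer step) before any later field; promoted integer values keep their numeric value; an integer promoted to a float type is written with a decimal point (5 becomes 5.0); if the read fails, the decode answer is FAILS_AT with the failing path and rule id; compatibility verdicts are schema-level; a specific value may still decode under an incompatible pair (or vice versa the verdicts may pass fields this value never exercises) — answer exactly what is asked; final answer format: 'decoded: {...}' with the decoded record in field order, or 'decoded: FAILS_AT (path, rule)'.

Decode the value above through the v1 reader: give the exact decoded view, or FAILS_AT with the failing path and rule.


decoded: {"channel": "HIGH", "attrs": [], "street": "delta", "quantity": null, "zip": 0, "latitude": 1.5, "blob": 0xFF}

the writer's type comes first in each Order pair
decode walk for Order under reader schema v1:
  channel := "HIGH"
  attrs := []
  street := "delta"
  quantity := null (not supplied -> null)
  zip := 0 (from writer retries)
  latitude := 1.5
  blob := 0xFF
  => decoded: {"channel": "HIGH", "attrs": [], "street": "delta", "quantity": null, "zip": 0, "latitude": 1.5, "blob": 0xFF}
ruling out the remaining Order differences:
  enum Channel (field channel in record Order): symbol ADMIN added -> shifts the Order verdicts, not this decode
  renamed field zip to retries in record Order (alias zip declared on the renamed field) -> triggers nothing under the printed rules; the Order answer is the same either way
  field quantity in record Order: type int64 changed to float64 -> shifts the Order verdicts, not this decode


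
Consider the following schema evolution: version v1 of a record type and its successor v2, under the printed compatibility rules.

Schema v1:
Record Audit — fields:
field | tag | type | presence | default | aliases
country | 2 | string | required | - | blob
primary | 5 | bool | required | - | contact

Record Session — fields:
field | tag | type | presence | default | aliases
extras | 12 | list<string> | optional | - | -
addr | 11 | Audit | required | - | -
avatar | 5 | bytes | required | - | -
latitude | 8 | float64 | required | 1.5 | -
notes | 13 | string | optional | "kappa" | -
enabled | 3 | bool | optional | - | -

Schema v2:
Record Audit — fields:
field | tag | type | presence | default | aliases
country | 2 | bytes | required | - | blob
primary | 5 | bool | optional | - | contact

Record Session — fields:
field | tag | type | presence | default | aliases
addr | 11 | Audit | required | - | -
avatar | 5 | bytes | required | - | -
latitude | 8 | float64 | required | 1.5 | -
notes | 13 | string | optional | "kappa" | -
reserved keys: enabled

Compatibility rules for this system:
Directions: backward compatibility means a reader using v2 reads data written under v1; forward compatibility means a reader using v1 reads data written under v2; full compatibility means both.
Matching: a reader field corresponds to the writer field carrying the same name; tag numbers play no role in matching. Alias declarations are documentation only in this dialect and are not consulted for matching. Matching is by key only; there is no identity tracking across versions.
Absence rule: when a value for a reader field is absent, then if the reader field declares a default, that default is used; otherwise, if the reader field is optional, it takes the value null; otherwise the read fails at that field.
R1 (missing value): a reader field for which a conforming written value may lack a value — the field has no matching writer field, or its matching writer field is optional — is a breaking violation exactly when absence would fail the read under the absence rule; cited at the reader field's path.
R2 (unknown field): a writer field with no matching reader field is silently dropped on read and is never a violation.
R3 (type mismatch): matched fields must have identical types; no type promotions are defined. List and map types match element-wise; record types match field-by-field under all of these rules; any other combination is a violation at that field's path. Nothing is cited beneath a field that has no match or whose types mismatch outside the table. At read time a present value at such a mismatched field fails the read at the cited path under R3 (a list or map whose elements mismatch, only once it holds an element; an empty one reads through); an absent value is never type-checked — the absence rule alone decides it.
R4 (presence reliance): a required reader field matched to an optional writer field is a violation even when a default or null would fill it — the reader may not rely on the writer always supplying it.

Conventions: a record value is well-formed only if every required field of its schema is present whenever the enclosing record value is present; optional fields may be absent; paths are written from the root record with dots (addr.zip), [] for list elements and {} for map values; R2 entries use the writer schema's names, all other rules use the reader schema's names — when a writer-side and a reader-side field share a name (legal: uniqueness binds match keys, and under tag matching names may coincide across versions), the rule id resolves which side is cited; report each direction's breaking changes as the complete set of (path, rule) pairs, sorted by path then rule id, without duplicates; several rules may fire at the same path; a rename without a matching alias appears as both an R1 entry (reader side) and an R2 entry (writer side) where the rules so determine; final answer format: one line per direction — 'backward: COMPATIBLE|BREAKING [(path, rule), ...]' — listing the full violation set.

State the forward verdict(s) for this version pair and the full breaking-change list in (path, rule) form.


the writer's type comes first in each Session pair
forward for Session (reader v1, writer v2):
  no writer field matches reader extras
  addr: paired with writer addr (Audit -> Audit; writer required)
  avatar: paired with writer avatar (bytes -> bytes; writer required)
  latitude: paired with writer latitude (float64 -> float64; writer required)
  notes: paired with writer notes (string -> string; writer optional)
  no writer field matches reader enabled
  addr.country: paired with writer addr.country (bytes -> string; writer required)
  addr.primary: paired with writer addr.primary (bool -> bool; writer optional)
  R3 fires at addr.country
  R1 fires at addr.primary
  R4 fires at addr.primary
  => forward: BREAKING (3)
diffs on Session not affecting the asked answer:
  removed field enabled from record Session (its key "enabled" joins the reserved list) -> no rule fires on it in Session's dialect; the asked verdict holds
  removed field extras from record Session -> no rule fires on it in Session's dialect; the asked verdict holds

forward: BREAKING [(addr.country, R3), (addr.primary, R1), (addr.primary, R4)]


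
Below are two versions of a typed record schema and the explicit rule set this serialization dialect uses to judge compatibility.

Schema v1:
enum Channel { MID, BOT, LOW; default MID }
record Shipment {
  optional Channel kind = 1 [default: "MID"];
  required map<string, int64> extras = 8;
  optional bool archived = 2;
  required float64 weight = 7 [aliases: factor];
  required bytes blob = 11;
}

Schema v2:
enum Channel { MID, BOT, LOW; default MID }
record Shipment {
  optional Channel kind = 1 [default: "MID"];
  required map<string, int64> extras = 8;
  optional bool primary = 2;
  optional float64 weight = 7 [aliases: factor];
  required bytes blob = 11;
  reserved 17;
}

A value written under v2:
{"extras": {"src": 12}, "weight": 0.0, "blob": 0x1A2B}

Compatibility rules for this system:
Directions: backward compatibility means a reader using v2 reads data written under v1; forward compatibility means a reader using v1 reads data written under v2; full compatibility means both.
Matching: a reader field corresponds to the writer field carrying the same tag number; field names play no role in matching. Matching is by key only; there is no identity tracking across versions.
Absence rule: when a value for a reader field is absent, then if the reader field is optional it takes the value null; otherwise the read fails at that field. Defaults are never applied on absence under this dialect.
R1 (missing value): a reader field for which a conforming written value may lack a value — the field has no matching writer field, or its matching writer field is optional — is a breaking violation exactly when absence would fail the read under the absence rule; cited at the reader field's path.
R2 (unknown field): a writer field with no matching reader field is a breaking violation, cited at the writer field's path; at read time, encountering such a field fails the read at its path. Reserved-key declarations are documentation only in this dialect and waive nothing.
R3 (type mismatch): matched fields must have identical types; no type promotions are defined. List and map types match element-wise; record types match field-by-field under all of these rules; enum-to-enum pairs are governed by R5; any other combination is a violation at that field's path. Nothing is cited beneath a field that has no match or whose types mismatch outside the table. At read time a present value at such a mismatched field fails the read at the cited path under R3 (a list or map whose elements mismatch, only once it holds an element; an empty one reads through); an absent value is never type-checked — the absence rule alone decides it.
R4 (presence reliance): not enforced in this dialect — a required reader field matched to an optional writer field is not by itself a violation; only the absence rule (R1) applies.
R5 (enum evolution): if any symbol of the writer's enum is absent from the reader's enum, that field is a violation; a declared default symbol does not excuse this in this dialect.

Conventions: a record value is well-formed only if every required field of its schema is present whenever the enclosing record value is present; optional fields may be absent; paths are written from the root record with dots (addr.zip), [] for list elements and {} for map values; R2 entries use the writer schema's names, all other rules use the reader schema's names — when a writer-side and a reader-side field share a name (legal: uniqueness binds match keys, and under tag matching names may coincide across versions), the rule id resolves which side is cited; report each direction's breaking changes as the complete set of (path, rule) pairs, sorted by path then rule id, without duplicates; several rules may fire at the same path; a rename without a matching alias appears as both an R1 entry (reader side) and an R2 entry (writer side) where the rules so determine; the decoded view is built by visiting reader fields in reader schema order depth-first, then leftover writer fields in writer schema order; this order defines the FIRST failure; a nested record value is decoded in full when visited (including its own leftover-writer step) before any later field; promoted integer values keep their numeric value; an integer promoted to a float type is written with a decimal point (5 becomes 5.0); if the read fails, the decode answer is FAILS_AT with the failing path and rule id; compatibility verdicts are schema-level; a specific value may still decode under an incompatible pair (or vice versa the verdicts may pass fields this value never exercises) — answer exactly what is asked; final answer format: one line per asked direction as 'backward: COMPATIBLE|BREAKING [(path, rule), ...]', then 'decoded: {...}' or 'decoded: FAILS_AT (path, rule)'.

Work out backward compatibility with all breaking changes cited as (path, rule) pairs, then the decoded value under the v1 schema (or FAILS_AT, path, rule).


backward: COMPATIBLE []; decoded: {"kind": null, "extras": {"src": 12}, "archived": null, "weight": 0.0, "blob": 0x1A2B}

in Shipment below, arrows point writer -> reader
checking backward for Shipment: reader v2 against writer v1:
  kind <- kind (Channel -> Channel, writer optional)
  extras <- extras (map<string, int64> -> map<string, int64>, writer required)
  primary <- archived (bool -> bool, writer optional)
  weight <- weight (float64 -> float64, writer required)
  blob <- blob (bytes -> bytes, writer required)
  nothing fires on Shipment: backward is COMPATIBLE
migrating the Shipment value to v1:
  kind := null (not supplied -> null)
  extras := {"src": 12}
  archived := null (not supplied -> null)
  weight := 0.0
  blob := 0x1A2B
  => decoded: {"kind": null, "extras": {"src": 12}, "archived": null, "weight": 0.0, "blob": 0x1A2B}
checking off the Shipment differences that do not matter here:
  field weight in record Shipment: required changed to optional -> matters only for Shipment's forward compatibility — outside the asked direction
  renamed field archived to primary in record Shipment -> triggers nothing under Shipment's printed rules — same verdict


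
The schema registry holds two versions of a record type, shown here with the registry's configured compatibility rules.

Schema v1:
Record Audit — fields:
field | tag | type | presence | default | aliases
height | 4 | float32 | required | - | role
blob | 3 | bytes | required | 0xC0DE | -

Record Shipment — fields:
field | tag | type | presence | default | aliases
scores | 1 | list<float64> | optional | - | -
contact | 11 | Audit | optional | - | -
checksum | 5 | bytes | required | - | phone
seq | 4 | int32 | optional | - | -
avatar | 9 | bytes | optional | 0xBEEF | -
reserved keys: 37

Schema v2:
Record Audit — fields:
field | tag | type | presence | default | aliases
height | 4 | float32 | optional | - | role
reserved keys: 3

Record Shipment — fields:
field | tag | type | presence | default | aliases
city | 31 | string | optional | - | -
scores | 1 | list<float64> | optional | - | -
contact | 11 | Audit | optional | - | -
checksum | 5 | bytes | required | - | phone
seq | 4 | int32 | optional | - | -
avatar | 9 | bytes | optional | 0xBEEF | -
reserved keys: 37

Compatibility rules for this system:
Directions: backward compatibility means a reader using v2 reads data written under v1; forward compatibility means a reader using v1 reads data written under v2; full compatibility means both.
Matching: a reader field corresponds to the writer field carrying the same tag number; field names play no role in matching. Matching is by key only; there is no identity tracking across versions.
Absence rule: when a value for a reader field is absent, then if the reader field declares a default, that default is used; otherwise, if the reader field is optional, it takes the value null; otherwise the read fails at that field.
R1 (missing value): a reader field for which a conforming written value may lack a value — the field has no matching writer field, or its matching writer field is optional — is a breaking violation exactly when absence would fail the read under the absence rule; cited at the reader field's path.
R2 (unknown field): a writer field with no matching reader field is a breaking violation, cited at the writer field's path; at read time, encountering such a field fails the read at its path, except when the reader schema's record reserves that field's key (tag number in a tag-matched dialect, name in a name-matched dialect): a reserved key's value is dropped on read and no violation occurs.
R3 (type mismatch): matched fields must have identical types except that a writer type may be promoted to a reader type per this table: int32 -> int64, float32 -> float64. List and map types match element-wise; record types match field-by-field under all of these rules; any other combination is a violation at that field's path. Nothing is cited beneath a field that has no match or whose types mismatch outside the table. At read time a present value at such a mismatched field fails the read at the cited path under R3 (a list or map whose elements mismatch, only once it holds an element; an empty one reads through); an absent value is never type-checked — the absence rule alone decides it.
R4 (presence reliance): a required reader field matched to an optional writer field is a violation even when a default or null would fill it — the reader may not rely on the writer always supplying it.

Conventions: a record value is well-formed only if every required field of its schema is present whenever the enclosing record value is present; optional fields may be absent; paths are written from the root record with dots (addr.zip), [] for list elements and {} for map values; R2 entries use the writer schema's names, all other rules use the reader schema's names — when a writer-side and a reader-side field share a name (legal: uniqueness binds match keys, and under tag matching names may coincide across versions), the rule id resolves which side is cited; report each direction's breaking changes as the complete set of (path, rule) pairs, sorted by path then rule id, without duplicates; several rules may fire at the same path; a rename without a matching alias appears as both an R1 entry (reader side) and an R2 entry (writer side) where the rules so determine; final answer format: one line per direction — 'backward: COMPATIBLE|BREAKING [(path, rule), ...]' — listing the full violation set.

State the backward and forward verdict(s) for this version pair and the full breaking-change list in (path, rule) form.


backward: COMPATIBLE []; forward: BREAKING [(city, R2), (contact.height, R1), (contact.height, R4)]

in Shipment below, arrows point writer -> reader
backward for Shipment (reader v2, writer v1):
  no writer field matches reader city
  scores: list<float64> -> list<float64>, writer optional; from scores
  contact: Audit -> Audit, writer optional; from contact
  checksum: bytes -> bytes, writer required; from checksum
  seq: int32 -> int32, writer optional; from seq
  avatar: bytes -> bytes, writer optional; from avatar
  contact.height: float32 -> float32, writer required; from contact.height
  writer field contact.blob has no reader counterpart
  => backward: COMPATIBLE
forward for Shipment (reader v1, writer v2):
  scores: list<float64> -> list<float64>, writer optional; from scores
  contact: Audit -> Audit, writer optional; from contact
  checksum: bytes -> bytes, writer required; from checksum
  seq: int32 -> int32, writer optional; from seq
  avatar: bytes -> bytes, writer optional; from avatar
  writer field city has no reader counterpart
  contact.height: float32 -> float32, writer optional; from contact.height
  no writer field matches reader contact.blob
  breaking: (city, R2)
  breaking: (contact.height, R1)
  breaking: (contact.height, R4)
  => forward verdict for Shipment: BREAKING, 3 violation(s)


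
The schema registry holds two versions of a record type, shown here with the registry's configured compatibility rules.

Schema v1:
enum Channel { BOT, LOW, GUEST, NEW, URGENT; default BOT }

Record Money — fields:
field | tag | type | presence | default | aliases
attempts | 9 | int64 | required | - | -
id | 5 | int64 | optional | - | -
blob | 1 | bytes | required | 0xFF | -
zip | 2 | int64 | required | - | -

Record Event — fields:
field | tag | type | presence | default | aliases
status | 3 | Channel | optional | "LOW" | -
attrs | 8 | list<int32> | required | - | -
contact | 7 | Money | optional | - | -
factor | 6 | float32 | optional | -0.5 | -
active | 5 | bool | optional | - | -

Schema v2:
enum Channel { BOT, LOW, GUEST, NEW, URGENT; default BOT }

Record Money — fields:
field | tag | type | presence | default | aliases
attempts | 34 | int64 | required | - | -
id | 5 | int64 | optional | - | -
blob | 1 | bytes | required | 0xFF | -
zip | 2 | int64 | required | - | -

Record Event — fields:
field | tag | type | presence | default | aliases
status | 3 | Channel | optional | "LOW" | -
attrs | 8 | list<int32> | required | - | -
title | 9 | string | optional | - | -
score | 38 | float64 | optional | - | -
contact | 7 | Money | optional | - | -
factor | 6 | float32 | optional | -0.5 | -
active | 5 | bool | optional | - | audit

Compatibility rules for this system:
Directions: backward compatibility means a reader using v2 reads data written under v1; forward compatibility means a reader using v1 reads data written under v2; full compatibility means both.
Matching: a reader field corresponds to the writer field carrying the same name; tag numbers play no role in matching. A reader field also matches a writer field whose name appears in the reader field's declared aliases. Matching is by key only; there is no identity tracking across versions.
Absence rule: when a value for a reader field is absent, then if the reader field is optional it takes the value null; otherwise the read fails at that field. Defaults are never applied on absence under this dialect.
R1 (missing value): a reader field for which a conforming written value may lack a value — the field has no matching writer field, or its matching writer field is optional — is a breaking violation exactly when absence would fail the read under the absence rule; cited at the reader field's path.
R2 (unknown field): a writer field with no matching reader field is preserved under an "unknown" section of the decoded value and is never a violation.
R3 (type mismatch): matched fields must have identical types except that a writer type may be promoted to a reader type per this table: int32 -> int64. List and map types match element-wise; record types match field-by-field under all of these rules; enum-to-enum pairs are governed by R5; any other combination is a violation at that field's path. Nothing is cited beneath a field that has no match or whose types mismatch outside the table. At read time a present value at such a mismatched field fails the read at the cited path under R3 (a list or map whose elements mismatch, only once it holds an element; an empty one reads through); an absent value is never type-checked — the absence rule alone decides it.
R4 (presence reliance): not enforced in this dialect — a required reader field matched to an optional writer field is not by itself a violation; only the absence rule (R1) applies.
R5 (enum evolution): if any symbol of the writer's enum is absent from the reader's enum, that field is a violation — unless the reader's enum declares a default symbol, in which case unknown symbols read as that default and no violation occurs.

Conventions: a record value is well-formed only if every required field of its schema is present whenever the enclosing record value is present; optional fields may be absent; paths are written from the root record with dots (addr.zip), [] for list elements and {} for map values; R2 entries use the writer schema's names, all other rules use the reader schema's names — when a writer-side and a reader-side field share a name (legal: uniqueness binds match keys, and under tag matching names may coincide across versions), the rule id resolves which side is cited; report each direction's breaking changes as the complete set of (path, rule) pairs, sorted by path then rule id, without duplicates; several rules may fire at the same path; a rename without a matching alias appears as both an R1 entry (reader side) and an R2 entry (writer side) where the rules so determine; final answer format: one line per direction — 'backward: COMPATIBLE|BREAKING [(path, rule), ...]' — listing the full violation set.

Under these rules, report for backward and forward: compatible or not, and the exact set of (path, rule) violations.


each type pair in Event: writer, then reader
backward analysis of Event with v2 as reader and v1 as writer:
  writer optional, Channel -> Channel: reader status maps from writer status
  writer required, list<int32> -> list<int32>: reader attrs maps from writer attrs
  no writer field matches reader title
  no writer field matches reader score
  writer optional, Money -> Money: reader contact maps from writer contact
  writer optional, float32 -> float32: reader factor maps from writer factor
  writer optional, bool -> bool: reader active maps from writer active
  writer required, int64 -> int64: reader contact.attempts maps from writer contact.attempts
  writer optional, int64 -> int64: reader contact.id maps from writer contact.id
  writer required, bytes -> bytes: reader contact.blob maps from writer contact.blob
  writer required, int64 -> int64: reader contact.zip maps from writer contact.zip
  => no violations; backward on Event: COMPATIBLE
forward analysis of Event with v1 as reader and v2 as writer:
  writer optional, Channel -> Channel: reader status maps from writer status
  writer required, list<int32> -> list<int32>: reader attrs maps from writer attrs
  writer optional, Money -> Money: reader contact maps from writer contact
  writer optional, float32 -> float32: reader factor maps from writer factor
  writer optional, bool -> bool: reader active maps from writer active
  title (writer side), unknown to reader
  score (writer side), unknown to reader
  writer required, int64 -> int64: reader contact.attempts maps from writer contact.attempts
  writer optional, int64 -> int64: reader contact.id maps from writer contact.id
  writer required, bytes -> bytes: reader contact.blob maps from writer contact.blob
  writer required, int64 -> int64: reader contact.zip maps from writer contact.zip
  => no violations; forward on Event: COMPATIBLE

backward: COMPATIBLE []; forward: COMPATIBLE []
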